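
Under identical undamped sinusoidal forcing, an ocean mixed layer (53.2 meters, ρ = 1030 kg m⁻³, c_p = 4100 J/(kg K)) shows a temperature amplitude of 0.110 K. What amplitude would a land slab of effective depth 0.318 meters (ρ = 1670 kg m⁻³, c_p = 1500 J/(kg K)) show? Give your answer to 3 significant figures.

C_ocean = 2.25×10^8 J/(m²·K); C_land = 7.97×10^5 J/(m²·K).
A ∝ 1/C ⇒ A_land = A_ocean × C_ocean/C_land = 0.110 × 282 = 31.0 K.

31.0 K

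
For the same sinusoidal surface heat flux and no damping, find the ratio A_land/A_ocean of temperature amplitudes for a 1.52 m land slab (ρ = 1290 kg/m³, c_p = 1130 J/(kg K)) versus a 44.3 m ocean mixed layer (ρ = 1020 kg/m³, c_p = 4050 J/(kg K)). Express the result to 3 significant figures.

C_ocean = 1020 × 4050 × 44.3 = 1.83×10^8 J/(m²·K).
C_land = 1290 × 1130 × 1.52 = 2.22×10^6 J/(m²·K).
Undamped amplitude ∝ 1/C, so A_land/A_ocean = C_ocean/C_land = 82.6.

82.6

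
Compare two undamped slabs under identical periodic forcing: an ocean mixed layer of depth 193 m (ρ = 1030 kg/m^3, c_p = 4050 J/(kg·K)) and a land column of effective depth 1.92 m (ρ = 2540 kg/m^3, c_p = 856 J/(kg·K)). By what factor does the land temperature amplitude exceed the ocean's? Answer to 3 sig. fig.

193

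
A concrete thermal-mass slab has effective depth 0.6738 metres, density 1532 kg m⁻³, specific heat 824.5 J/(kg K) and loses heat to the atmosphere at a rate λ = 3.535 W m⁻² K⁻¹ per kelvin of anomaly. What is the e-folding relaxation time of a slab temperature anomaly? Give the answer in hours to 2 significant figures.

Areal heat capacity C = ρ c_p D = 1532 × 824.5 × 0.6738 = 8.51×10^5 J/(m^2 K).
Relaxation time τ = C / λ = 8.51×10^5 / 3.535 = 2.41×10^5 s.
In hours: 2.41×10^5 s / (3600 s/hour) = 66.9 hours.

67 hours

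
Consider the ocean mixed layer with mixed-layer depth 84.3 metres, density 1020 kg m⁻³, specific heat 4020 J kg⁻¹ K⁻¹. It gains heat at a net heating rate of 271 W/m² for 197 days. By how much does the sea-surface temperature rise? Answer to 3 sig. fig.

13.3 K

Areal heat capacity C = ρ c_p D = 1020 × 4020 × 84.3 = 3.46×10^8 J m⁻² K⁻¹.
Net heat input Q = F Δt = 271 × (197 days × 86400 s/day) = 4.61×10^9 J/m².
ΔT = Q / C = 4.61×10^9 / 3.46×10^8 = 13.3 K.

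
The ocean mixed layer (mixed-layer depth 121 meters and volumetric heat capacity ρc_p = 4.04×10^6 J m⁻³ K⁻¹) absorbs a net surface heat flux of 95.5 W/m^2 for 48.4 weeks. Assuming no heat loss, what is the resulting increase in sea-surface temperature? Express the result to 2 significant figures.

5.7 K

Areal heat capacity C = ρc_p × D = 4.04×10^6 × 121 = 4.89×10^8 J/(m^2 K).
Net heat input Q = F Δt = 95.5 × (48.4 weeks × 6.048×10^5 s/week) = 2.80×10^9 J/m².
ΔT = Q / C = 2.80×10^9 / 4.89×10^8 = 5.72 K.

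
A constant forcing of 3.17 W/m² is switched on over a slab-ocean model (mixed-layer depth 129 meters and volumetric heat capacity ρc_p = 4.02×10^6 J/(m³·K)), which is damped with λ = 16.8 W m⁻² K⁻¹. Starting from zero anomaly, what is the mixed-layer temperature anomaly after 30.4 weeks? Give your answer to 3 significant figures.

0.0847 K

Areal heat capacity C = ρc_p × D = 4.02×10^6 × 129 = 5.19×10^8 J/(m²·K).
τ = C / λ = 5.19×10^8 / 16.8 = 3.09×10^7 s.
Equilibrium anomaly ΔT_eq = F / λ = 3.17 / 16.8 = 0.189 K.
t = 30.4 weeks = 1.84×10^7 s, so t/τ = 0.596.
ΔT(t) = ΔT_eq (1 − e^(−t/τ)) = 0.189 × (1 − e^−0.596) = 0.0847 K.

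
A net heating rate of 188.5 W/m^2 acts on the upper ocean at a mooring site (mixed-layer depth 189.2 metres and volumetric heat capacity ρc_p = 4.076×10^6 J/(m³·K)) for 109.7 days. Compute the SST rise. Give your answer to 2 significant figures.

2.3 K

Areal heat capacity C = ρc_p × D = 4.076×10^6 × 189.2 = 7.71×10^8 J/(m^2 K).
Net heat input Q = F Δt = 188.5 × (109.7 days × 86400 s/day) = 1.79×10^9 J/m².
ΔT = Q / C = 1.79×10^9 / 7.71×10^8 = 2.32 K.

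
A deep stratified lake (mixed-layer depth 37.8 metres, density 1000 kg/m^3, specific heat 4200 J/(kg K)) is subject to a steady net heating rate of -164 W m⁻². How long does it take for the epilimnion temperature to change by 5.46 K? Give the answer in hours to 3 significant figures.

Areal heat capacity C = ρ c_p D = 1000 × 4200 × 37.8 = 1.59×10^8 J m⁻² K⁻¹.
Time required: Δt = C ΔT / F = 1.59×10^8 × -5.46 / -164 = 5.29×10^6 s.
In hours: 5.29×10^6 s / (3600 s/hour) = 1470 hours.

1470 hours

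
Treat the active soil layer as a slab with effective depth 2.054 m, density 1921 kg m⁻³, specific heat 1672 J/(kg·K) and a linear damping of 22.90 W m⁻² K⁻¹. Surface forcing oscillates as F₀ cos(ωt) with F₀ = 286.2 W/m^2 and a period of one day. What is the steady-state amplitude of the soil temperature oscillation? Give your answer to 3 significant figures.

Areal heat capacity C = ρ c_p D = 1921 × 1672 × 2.054 = 6.60×10^6 J m⁻² K⁻¹.
Angular frequency ω = 2π / T = 2π / 86400 s = 7.27×10^-5 s⁻¹.
√((Cω)² + λ²) = √((480)² + 22.90²) = 480 W/(m²·K).
Amplitude A = F₀ / √((Cω)²+λ²) = 286.2 / 480 = 0.596 K.

0.596 K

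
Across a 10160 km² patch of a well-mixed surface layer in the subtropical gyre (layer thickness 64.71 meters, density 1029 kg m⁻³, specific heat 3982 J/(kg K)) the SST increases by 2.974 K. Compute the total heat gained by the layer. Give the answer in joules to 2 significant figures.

Areal heat capacity C = ρ c_p D = 1029 × 3982 × 64.71 = 2.65×10^8 J/(m^2 K).
Heat per unit area: q = C ΔT = 2.65×10^8 × 2.974 = 7.89×10^8 J/m².
Total heat: Q = q × A = 7.89×10^8 × (10160 × 10⁶ m²) = 8.01×10^18 J.

8.0×10^18 J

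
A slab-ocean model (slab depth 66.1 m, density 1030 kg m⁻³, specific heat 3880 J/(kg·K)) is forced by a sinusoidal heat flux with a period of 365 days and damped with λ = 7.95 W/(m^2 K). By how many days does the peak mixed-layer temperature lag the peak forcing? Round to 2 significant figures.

83 days

Areal heat capacity C = ρ c_p D = 1030 × 3880 × 66.1 = 2.64×10^8 J/(m²·K).
ω = 2π / 3.15×10^7 s = 1.99×10^-7 s⁻¹.
Phase lag φ = arctan(Cω/λ) = arctan(52.6/7.95) = 1.42 rad.
Time lag = φ / ω = 1.42 / 1.99×10^-7 = 7.13×10^6 s = 82.5 days.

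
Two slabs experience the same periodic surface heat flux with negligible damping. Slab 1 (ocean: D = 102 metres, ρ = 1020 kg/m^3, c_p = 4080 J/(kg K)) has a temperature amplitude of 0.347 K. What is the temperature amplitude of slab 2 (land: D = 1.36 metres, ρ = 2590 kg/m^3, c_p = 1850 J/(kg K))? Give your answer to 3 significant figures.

22.6 K

C_ocean = 4.24×10^8 J/(m²·K); C_land = 6.52×10^6 J/(m²·K).
A ∝ 1/C ⇒ A_land = A_ocean × C_ocean/C_land = 0.347 × 65.1 = 22.6 K.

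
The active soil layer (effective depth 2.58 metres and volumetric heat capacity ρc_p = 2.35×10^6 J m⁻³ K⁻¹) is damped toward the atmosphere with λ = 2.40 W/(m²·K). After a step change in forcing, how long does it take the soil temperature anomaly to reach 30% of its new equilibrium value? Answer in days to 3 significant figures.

Areal heat capacity C = ρc_p × D = 2.35×10^6 × 2.58 = 6.06×10^6 J/(m²·K).
τ = C / λ = 6.06×10^6 / 2.40 = 2.53×10^6 s.
Fraction reached: 1 − e^(−t/τ) = 0.30 ⇒ t = −τ ln(1 − 0.30) = τ × 0.357.
t = 9.01×10^5 s = 10.4 days.

10.4 days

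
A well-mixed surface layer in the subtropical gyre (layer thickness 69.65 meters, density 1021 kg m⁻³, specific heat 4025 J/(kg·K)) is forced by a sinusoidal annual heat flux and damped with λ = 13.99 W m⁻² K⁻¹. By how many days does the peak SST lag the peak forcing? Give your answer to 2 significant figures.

Areal heat capacity C = ρ c_p D = 1021 × 4025 × 69.65 = 2.86×10^8 J/(m²·K).
ω = 2π / 3.15×10^7 s = 1.99×10^-7 s⁻¹.
Phase lag φ = arctan(Cω/λ) = arctan(57.0/13.99) = 1.33 rad.
Time lag = φ / ω = 1.33 / 1.99×10^-7 = 6.68×10^6 s = 77.3 days.

77 days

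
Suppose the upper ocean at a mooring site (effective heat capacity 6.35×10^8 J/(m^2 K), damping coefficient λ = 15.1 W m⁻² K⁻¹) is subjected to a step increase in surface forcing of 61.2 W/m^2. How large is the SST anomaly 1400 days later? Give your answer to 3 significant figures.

3.82 K

Areal heat capacity C = 6.35×10^8 J/(m^2 K) (given).
τ = C / λ = 6.35×10^8 / 15.1 = 4.21×10^7 s.
Equilibrium anomaly ΔT_eq = F / λ = 61.2 / 15.1 = 4.05 K.
t = 1400 days = 1.21×10^8 s, so t/τ = 2.88.
ΔT(t) = ΔT_eq (1 − e^(−t/τ)) = 4.05 × (1 − e^−2.88) = 3.82 K.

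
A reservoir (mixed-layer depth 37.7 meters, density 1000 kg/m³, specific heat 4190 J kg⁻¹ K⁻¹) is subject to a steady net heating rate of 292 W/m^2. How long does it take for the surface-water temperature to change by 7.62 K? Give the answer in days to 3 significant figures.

Areal heat capacity C = ρ c_p D = 1000 × 4190 × 37.7 = 1.58×10^8 J/(m^2 K).
Time required: Δt = C ΔT / F = 1.58×10^8 × 7.62 / 292 = 4.12×10^6 s.
In days: 4.12×10^6 s / (86400 s/day) = 47.7 days.

47.7 days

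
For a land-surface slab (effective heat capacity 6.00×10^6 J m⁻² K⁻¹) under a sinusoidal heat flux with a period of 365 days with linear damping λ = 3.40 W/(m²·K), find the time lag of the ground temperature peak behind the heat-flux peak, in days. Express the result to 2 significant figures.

20 days

Areal heat capacity C = 6.00×10^6 J m⁻² K⁻¹ (given).
ω = 2π / 3.15×10^7 s = 1.99×10^-7 s⁻¹.
Phase lag φ = arctan(Cω/λ) = arctan(1.20/3.40) = 0.338 rad.
Time lag = φ / ω = 0.338 / 1.99×10^-7 = 1.70×10^6 s = 19.6 days.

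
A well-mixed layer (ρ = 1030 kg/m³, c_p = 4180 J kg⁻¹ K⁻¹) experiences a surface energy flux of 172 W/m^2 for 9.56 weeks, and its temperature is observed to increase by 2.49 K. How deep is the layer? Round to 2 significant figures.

Heat input Q = F Δt = 172 × 5.78×10^6 s = 9.94×10^8 J/m².
Required areal heat capacity C = Q / ΔT = 3.99×10^8 J/(m²·K).
Depth D = C / (ρ c_p) = 3.99×10^8 / (1030 × 4180) = 92.8 m.

93 m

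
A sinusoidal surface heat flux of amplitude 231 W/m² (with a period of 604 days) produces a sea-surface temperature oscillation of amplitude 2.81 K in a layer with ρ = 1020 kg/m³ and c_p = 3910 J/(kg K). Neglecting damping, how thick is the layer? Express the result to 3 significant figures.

ω = 2π / 5.22×10^7 s = 1.20×10^-7 s⁻¹.
Required C = F₀ / (A ω) = 231 / (2.81 × 1.20×10^-7) = 6.83×10^8 J/(m²·K).
D = C / (ρ c_p) = 6.83×10^8 / (1020 × 3910) = 171 m.

171 m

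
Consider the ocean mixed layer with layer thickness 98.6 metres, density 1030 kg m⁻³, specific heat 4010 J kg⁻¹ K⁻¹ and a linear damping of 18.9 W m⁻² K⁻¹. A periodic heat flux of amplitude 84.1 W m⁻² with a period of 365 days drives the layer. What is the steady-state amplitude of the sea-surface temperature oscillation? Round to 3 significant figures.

1.01 K

Areal heat capacity C = ρ c_p D = 1030 × 4010 × 98.6 = 4.07×10^8 J m⁻² K⁻¹.
Angular frequency ω = 2π / T = 2π / 3.15×10^7 s = 1.99×10^-7 s⁻¹.
√((Cω)² + λ²) = √((81.1)² + 18.9²) = 83.3 W/(m²·K).
Amplitude A = F₀ / √((Cω)²+λ²) = 84.1 / 83.3 = 1.01 K.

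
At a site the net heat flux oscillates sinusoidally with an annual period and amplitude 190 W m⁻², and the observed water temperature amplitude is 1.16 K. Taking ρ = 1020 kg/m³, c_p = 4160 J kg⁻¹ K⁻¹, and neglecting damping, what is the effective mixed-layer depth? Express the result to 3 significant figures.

194 m

ω = 2π / 3.15×10^7 s = 1.99×10^-7 s⁻¹.
Required C = F₀ / (A ω) = 190 / (1.16 × 1.99×10^-7) = 8.22×10^8 J/(m²·K).
D = C / (ρ c_p) = 8.22×10^8 / (1020 × 4160) = 194 m.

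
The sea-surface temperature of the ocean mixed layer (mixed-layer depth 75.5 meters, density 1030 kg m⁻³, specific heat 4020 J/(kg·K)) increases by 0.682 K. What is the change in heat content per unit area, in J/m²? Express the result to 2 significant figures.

2.1×10^8

Areal heat capacity C = ρ c_p D = 1030 × 4020 × 75.5 = 3.13×10^8 J/(m²·K).
ΔQ = C ΔT = 3.13×10^8 × 0.682 = 2.13×10^8 J/m².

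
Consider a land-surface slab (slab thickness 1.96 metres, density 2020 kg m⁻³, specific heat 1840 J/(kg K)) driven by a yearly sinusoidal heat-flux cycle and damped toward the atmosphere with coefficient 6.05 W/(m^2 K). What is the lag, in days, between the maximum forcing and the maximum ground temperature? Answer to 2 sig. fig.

Areal heat capacity C = ρ c_p D = 2020 × 1840 × 1.96 = 7.28×10^6 J m⁻² K⁻¹.
ω = 2π / 3.15×10^7 s = 1.99×10^-7 s⁻¹.
Phase lag φ = arctan(Cω/λ) = arctan(1.45/6.05) = 0.235 rad.
Time lag = φ / ω = 0.235 / 1.99×10^-7 = 1.18×10^6 s = 13.7 days.

14 days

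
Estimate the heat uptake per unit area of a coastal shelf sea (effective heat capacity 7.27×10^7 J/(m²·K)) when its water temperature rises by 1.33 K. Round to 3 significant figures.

Areal heat capacity C = 7.27×10^7 J/(m²·K) (given).
ΔQ = C ΔT = 7.27×10^7 × 1.33 = 9.67×10^7 J/m².

9.67×10^7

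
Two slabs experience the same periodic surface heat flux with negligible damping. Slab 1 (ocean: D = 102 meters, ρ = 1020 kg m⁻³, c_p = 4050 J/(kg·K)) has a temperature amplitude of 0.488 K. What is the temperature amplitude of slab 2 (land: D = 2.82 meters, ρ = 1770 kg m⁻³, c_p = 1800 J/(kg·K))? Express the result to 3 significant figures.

22.9 K

C_ocean = 4.21×10^8 J/(m²·K); C_land = 8.98×10^6 J/(m²·K).
A ∝ 1/C ⇒ A_land = A_ocean × C_ocean/C_land = 0.488 × 46.9 = 22.9 K.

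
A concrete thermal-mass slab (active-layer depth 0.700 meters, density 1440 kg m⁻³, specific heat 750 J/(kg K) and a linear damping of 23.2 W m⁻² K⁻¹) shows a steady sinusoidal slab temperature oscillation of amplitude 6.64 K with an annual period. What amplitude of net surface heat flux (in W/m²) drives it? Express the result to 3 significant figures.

154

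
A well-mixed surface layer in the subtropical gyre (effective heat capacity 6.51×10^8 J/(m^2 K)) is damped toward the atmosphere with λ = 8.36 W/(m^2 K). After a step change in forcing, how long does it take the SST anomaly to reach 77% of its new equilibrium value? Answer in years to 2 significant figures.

3.6 years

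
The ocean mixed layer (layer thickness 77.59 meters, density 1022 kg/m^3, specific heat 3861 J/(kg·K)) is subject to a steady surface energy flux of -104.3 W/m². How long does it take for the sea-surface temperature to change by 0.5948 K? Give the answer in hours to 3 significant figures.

485 hours

Areal heat capacity C = ρ c_p D = 1022 × 3861 × 77.59 = 3.06×10^8 J m⁻² K⁻¹.
Time required: Δt = C ΔT / F = 3.06×10^8 × -0.5948 / -104.3 = 1.75×10^6 s.
In hours: 1.75×10^6 s / (3600 s/hour) = 485 hours.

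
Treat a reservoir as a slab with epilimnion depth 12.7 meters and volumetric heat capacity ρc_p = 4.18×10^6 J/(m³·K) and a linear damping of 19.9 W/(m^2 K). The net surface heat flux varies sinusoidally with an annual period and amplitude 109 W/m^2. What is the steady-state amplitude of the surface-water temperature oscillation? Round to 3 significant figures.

Areal heat capacity C = ρc_p × D = 4.18×10^6 × 12.7 = 5.31×10^7 J/(m²·K).
Angular frequency ω = 2π / T = 2π / 3.15×10^7 s = 1.99×10^-7 s⁻¹.
√((Cω)² + λ²) = √((10.6)² + 19.9²) = 22.5 W/(m²·K).
Amplitude A = F₀ / √((Cω)²+λ²) = 109 / 22.5 = 4.84 K.

4.84 K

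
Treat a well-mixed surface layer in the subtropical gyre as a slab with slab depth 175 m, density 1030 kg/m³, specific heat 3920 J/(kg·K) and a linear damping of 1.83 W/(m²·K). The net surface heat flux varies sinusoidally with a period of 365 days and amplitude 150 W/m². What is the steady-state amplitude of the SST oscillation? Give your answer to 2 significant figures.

Areal heat capacity C = ρ c_p D = 1030 × 3920 × 175 = 7.07×10^8 J/(m^2 K).
Angular frequency ω = 2π / T = 2π / 3.15×10^7 s = 1.99×10^-7 s⁻¹.
√((Cω)² + λ²) = √((141)² + 1.83²) = 141 W/(m²·K).
Amplitude A = F₀ / √((Cω)²+λ²) = 150 / 141 = 1.07 K.

1.1 K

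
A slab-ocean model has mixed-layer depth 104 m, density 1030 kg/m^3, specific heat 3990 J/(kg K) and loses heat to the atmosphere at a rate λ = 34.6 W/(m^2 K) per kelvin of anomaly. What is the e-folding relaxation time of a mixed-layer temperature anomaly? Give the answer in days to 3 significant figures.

143 days

Areal heat capacity C = ρ c_p D = 1030 × 3990 × 104 = 4.27×10^8 J m⁻² K⁻¹.
Relaxation time τ = C / λ = 4.27×10^8 / 34.6 = 1.24×10^7 s.
In days: 1.24×10^7 s / (86400 s/day) = 143 days.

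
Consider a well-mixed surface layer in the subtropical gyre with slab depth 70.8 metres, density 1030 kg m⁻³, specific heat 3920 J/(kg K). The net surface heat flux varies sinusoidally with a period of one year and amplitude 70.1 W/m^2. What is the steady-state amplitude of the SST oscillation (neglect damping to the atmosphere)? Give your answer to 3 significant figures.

1.23 K

Areal heat capacity C = ρ c_p D = 1030 × 3920 × 70.8 = 2.86×10^8 J/(m^2 K).
Angular frequency ω = 2π / T = 2π / 3.15×10^7 s = 1.99×10^-7 s⁻¹.
Cω = 2.86×10^8 × 1.99×10^-7 = 57.0 W/(m²·K).
Amplitude A = F₀ / (Cω) = 70.1 / 57.0 = 1.23 K.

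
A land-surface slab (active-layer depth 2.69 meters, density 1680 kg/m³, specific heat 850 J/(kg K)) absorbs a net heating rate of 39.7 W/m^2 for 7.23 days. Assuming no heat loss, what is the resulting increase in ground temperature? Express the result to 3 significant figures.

Areal heat capacity C = ρ c_p D = 1680 × 850 × 2.69 = 3.84×10^6 J m⁻² K⁻¹.
Net heat input Q = F Δt = 39.7 × (7.23 days × 86400 s/day) = 2.48×10^7 J/m².
ΔT = Q / C = 2.48×10^7 / 3.84×10^6 = 6.46 K.

6.46 K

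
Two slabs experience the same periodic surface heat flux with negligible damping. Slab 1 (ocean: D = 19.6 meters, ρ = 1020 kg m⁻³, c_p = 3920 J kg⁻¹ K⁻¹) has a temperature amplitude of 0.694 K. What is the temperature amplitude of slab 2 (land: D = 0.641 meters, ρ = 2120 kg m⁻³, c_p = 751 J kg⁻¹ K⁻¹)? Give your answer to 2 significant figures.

53 K

C_ocean = 7.84×10^7 J/(m²·K); C_land = 1.02×10^6 J/(m²·K).
A ∝ 1/C ⇒ A_land = A_ocean × C_ocean/C_land = 0.694 × 76.8 = 53.3 K.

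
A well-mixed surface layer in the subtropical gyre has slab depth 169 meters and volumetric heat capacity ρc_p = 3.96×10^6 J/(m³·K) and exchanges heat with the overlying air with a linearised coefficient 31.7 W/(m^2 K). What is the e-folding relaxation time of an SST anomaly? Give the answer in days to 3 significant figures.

Areal heat capacity C = ρc_p × D = 3.96×10^6 × 169 = 6.69×10^8 J/(m^2 K).
Relaxation time τ = C / λ = 6.69×10^8 / 31.7 = 2.11×10^7 s.
In days: 2.11×10^7 s / (86400 s/day) = 244 days.

244 days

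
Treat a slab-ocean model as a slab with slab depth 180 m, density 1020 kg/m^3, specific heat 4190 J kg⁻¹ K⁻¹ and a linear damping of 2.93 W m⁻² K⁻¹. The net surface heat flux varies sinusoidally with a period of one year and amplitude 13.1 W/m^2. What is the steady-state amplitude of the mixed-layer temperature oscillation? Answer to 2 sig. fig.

0.085 K

Areal heat capacity C = ρ c_p D = 1020 × 4190 × 180 = 7.69×10^8 J m⁻² K⁻¹.
Angular frequency ω = 2π / T = 2π / 3.15×10^7 s = 1.99×10^-7 s⁻¹.
√((Cω)² + λ²) = √((153)² + 2.93²) = 153 W/(m²·K).
Amplitude A = F₀ / √((Cω)²+λ²) = 13.1 / 153 = 0.0855 K.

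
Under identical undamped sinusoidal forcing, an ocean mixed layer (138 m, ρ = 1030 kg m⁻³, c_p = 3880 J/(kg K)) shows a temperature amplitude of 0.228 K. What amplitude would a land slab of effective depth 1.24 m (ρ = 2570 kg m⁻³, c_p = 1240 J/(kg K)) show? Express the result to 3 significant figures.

31.8 K

C_ocean = 5.52×10^8 J/(m²·K); C_land = 3.95×10^6 J/(m²·K).
A ∝ 1/C ⇒ A_land = A_ocean × C_ocean/C_land = 0.228 × 140 = 31.8 K.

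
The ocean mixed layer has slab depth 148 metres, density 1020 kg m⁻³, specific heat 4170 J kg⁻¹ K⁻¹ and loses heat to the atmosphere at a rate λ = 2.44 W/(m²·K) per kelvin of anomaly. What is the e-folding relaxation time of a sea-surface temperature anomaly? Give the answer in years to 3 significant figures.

8.18 years

Areal heat capacity C = ρ c_p D = 1020 × 4170 × 148 = 6.30×10^8 J m⁻² K⁻¹.
Relaxation time τ = C / λ = 6.30×10^8 / 2.44 = 2.58×10^8 s.
In years: 2.58×10^8 s / (3.156×10^7 s/year) = 8.18 years.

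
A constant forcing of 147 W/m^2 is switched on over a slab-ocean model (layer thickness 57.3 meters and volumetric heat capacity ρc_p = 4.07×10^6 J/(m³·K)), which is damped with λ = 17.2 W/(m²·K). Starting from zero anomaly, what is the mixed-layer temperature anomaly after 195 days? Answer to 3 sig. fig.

6.08 K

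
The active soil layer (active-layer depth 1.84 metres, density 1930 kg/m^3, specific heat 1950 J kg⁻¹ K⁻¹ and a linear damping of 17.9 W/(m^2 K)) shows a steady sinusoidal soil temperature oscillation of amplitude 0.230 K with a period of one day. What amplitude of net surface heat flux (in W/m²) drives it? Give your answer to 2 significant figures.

Areal heat capacity C = ρ c_p D = 1930 × 1950 × 1.84 = 6.92×10^6 J/(m^2 K).
ω = 2π / 86400 s = 7.27×10^-5 s⁻¹.
√((Cω)² + λ²) = √((504)² + 17.9²) = 504 W/(m²·K).
F₀ = A × √((Cω)²+λ²) = 0.230 × 504 = 116 W/m².

120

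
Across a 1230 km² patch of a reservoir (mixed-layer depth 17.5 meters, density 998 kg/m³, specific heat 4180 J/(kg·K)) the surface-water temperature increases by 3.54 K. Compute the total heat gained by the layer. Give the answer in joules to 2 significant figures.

Areal heat capacity C = ρ c_p D = 998 × 4180 × 17.5 = 7.30×10^7 J/(m^2 K).
Heat per unit area: q = C ΔT = 7.30×10^7 × 3.54 = 2.58×10^8 J/m².
Total heat: Q = q × A = 2.58×10^8 × (1230 × 10⁶ m²) = 3.18×10^17 J.

3.2×10^17 J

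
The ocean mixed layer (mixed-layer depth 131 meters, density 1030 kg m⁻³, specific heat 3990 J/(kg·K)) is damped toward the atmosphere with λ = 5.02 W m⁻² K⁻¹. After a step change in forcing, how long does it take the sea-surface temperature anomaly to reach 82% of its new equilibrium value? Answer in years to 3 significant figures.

5.83 years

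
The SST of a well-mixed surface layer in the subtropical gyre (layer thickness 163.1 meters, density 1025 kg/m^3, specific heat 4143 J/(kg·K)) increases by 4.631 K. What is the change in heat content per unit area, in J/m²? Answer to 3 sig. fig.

3.21×10^9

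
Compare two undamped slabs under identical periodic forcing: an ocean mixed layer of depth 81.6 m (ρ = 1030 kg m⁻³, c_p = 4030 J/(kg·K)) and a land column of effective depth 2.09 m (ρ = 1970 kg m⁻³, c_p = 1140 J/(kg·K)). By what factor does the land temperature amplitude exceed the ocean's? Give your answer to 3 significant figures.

72.2

C_ocean = 1030 × 4030 × 81.6 = 3.39×10^8 J/(m²·K).
C_land = 1970 × 1140 × 2.09 = 4.69×10^6 J/(m²·K).
Undamped amplitude ∝ 1/C, so A_land/A_ocean = C_ocean/C_land = 72.2.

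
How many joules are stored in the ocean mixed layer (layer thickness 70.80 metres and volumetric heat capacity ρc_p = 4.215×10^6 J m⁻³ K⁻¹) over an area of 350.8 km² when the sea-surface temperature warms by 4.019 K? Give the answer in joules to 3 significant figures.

4.21×10^17 J

Areal heat capacity C = ρc_p × D = 4.215×10^6 × 70.80 = 2.98×10^8 J m⁻² K⁻¹.
Heat per unit area: q = C ΔT = 2.98×10^8 × 4.019 = 1.20×10^9 J/m².
Total heat: Q = q × A = 1.20×10^9 × (350.8 × 10⁶ m²) = 4.21×10^17 J.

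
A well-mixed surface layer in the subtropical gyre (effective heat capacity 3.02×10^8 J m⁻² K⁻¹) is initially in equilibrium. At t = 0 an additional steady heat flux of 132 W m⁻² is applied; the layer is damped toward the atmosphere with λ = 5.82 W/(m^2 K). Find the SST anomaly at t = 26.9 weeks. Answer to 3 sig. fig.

Areal heat capacity C = 3.02×10^8 J m⁻² K⁻¹ (given).
τ = C / λ = 3.02×10^8 / 5.82 = 5.19×10^7 s.
Equilibrium anomaly ΔT_eq = F / λ = 132 / 5.82 = 22.7 K.
t = 26.9 weeks = 1.63×10^7 s, so t/τ = 0.314.
ΔT(t) = ΔT_eq (1 − e^(−t/τ)) = 22.7 × (1 − e^−0.314) = 6.10 K.

6.10 K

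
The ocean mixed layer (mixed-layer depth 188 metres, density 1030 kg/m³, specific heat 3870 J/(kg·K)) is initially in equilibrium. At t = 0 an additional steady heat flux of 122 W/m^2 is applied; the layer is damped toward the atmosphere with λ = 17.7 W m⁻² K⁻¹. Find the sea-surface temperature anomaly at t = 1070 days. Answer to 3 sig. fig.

6.12 K

Areal heat capacity C = ρ c_p D = 1030 × 3870 × 188 = 7.49×10^8 J m⁻² K⁻¹.
τ = C / λ = 7.49×10^8 / 17.7 = 4.23×10^7 s.
Equilibrium anomaly ΔT_eq = F / λ = 122 / 17.7 = 6.89 K.
t = 1070 days = 9.24×10^7 s, so t/τ = 2.18.
ΔT(t) = ΔT_eq (1 − e^(−t/τ)) = 6.89 × (1 − e^−2.18) = 6.12 K.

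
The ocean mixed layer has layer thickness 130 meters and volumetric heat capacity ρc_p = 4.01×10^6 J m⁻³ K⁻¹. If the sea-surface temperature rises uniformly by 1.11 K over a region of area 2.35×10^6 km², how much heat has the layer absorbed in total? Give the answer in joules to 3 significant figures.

Areal heat capacity C = ρc_p × D = 4.01×10^6 × 130 = 5.21×10^8 J/(m²·K).
Heat per unit area: q = C ΔT = 5.21×10^8 × 1.11 = 5.79×10^8 J/m².
Total heat: Q = q × A = 5.79×10^8 × (2.35×10^6 × 10⁶ m²) = 1.36×10^21 J.

1.36×10^21 J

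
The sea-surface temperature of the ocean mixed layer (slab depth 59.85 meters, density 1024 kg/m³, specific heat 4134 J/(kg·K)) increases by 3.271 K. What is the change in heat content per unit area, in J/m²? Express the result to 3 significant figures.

Areal heat capacity C = ρ c_p D = 1024 × 4134 × 59.85 = 2.53×10^8 J/(m^2 K).
ΔQ = C ΔT = 2.53×10^8 × 3.271 = 8.29×10^8 J/m².

8.29×10^8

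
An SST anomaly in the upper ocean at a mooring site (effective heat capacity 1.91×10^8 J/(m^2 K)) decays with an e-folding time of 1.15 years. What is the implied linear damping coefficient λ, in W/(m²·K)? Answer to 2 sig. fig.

5.3

Areal heat capacity C = 1.91×10^8 J/(m^2 K) (given).
τ = 1.15 years = 3.63×10^7 s.
λ = C / τ = 1.91×10^8 / 3.63×10^7 = 5.26 W/(m²·K).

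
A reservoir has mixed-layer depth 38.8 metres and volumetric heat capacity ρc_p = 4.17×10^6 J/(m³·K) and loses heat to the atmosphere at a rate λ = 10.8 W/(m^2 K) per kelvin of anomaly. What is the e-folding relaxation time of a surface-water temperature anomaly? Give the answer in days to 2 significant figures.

170 days

Areal heat capacity C = ρc_p × D = 4.17×10^6 × 38.8 = 1.62×10^8 J m⁻² K⁻¹.
Relaxation time τ = C / λ = 1.62×10^8 / 10.8 = 1.50×10^7 s.
In days: 1.50×10^7 s / (86400 s/day) = 173 days.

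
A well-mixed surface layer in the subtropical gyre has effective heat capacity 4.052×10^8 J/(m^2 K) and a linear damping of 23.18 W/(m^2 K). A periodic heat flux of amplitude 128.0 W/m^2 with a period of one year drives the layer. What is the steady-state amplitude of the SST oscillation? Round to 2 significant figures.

Areal heat capacity C = 4.052×10^8 J/(m^2 K) (given).
Angular frequency ω = 2π / T = 2π / 3.15×10^7 s = 1.99×10^-7 s⁻¹.
√((Cω)² + λ²) = √((80.7)² + 23.18²) = 84.0 W/(m²·K).
Amplitude A = F₀ / √((Cω)²+λ²) = 128.0 / 84.0 = 1.52 K.

1.5 K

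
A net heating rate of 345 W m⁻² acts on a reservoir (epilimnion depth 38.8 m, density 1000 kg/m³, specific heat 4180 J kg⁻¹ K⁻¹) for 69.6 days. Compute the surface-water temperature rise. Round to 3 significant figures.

12.8 K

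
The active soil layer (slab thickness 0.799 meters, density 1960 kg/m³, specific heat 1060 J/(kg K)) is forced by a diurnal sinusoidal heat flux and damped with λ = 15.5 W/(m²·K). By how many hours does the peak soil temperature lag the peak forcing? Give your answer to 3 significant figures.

5.51 hours

Areal heat capacity C = ρ c_p D = 1960 × 1060 × 0.799 = 1.66×10^6 J/(m^2 K).
ω = 2π / 86400 s = 7.27×10^-5 s⁻¹.
Phase lag φ = arctan(Cω/λ) = arctan(121/15.5) = 1.44 rad.
Time lag = φ / ω = 1.44 / 7.27×10^-5 = 19800 s = 5.51 hours.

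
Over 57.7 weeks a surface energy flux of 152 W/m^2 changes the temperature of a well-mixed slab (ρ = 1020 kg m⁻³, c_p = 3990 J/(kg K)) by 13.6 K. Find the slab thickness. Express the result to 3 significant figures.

Heat input Q = F Δt = 152 × 3.49×10^7 s = 5.30×10^9 J/m².
Required areal heat capacity C = Q / ΔT = 3.90×10^8 J/(m²·K).
Depth D = C / (ρ c_p) = 3.90×10^8 / (1020 × 3990) = 95.8 m.

95.8 m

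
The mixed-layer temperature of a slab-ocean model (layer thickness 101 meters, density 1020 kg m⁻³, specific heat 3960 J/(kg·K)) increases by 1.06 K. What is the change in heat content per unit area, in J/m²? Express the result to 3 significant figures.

Areal heat capacity C = ρ c_p D = 1020 × 3960 × 101 = 4.08×10^8 J/(m²·K).
ΔQ = C ΔT = 4.08×10^8 × 1.06 = 4.32×10^8 J/m².

4.32×10^8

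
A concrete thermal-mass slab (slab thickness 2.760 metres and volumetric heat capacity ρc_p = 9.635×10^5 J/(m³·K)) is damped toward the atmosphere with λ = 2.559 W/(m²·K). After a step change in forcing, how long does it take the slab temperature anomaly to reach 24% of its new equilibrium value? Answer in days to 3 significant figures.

Areal heat capacity C = ρc_p × D = 9.635×10^5 × 2.760 = 2.66×10^6 J/(m²·K).
τ = C / λ = 2.66×10^6 / 2.559 = 1.04×10^6 s.
Fraction reached: 1 − e^(−t/τ) = 0.24 ⇒ t = −τ ln(1 − 0.24) = τ × 0.274.
t = 2.85×10^5 s = 3.30 days.

3.30 days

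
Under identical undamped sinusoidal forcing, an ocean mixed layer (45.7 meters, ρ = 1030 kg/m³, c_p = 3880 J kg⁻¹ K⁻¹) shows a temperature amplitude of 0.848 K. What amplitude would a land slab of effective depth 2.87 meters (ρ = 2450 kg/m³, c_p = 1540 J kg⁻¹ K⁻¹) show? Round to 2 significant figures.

14 K

C_ocean = 1.83×10^8 J/(m²·K); C_land = 1.08×10^7 J/(m²·K).
A ∝ 1/C ⇒ A_land = A_ocean × C_ocean/C_land = 0.848 × 16.9 = 14.3 K.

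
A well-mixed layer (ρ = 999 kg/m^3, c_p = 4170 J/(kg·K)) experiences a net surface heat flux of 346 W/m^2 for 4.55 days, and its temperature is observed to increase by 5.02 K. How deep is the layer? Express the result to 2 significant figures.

6.5 m

Heat input Q = F Δt = 346 × 3.93×10^5 s = 1.36×10^8 J/m².
Required areal heat capacity C = Q / ΔT = 2.71×10^7 J/(m²·K).
Depth D = C / (ρ c_p) = 2.71×10^7 / (999 × 4170) = 6.50 m.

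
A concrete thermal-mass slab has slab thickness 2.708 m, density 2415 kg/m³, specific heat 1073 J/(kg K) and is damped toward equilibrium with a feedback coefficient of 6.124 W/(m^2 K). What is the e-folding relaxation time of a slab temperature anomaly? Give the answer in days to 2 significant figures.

13 days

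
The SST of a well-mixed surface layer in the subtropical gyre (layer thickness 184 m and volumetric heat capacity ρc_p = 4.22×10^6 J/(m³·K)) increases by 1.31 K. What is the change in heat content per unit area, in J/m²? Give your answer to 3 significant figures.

1.02×10^9

Areal heat capacity C = ρc_p × D = 4.22×10^6 × 184 = 7.76×10^8 J/(m²·K).
ΔQ = C ΔT = 7.76×10^8 × 1.31 = 1.02×10^9 J/m².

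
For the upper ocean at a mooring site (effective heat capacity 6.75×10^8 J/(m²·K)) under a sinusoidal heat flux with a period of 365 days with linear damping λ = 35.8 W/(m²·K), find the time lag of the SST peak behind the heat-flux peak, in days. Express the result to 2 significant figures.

76 days

Areal heat capacity C = 6.75×10^8 J/(m²·K) (given).
ω = 2π / 3.15×10^7 s = 1.99×10^-7 s⁻¹.
Phase lag φ = arctan(Cω/λ) = arctan(134/35.8) = 1.31 rad.
Time lag = φ / ω = 1.31 / 1.99×10^-7 = 6.58×10^6 s = 76.1 days.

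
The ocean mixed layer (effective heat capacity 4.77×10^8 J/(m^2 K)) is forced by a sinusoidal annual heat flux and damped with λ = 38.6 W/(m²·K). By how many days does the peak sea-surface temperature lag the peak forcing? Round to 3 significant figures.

Areal heat capacity C = 4.77×10^8 J/(m^2 K) (given).
ω = 2π / 3.15×10^7 s = 1.99×10^-7 s⁻¹.
Phase lag φ = arctan(Cω/λ) = arctan(95.0/38.6) = 1.18 rad.
Time lag = φ / ω = 1.18 / 1.99×10^-7 = 5.95×10^6 s = 68.8 days.

68.8 days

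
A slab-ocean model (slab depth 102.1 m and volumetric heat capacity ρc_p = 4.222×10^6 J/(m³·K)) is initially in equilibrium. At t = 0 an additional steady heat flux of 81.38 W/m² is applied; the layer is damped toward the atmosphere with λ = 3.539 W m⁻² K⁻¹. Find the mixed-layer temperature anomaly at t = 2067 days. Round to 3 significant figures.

17.7 K

Areal heat capacity C = ρc_p × D = 4.222×10^6 × 102.1 = 4.31×10^8 J/(m²·K).
τ = C / λ = 4.31×10^8 / 3.539 = 1.22×10^8 s.
Equilibrium anomaly ΔT_eq = F / λ = 81.38 / 3.539 = 23.0 K.
t = 2067 days = 1.79×10^8 s, so t/τ = 1.47.
ΔT(t) = ΔT_eq (1 − e^(−t/τ)) = 23.0 × (1 − e^−1.47) = 17.7 K.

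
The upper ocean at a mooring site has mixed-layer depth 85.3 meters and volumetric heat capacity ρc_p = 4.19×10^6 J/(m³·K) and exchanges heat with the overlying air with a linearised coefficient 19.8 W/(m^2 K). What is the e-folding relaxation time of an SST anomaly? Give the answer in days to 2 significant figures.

210 days

Areal heat capacity C = ρc_p × D = 4.19×10^6 × 85.3 = 3.57×10^8 J/(m²·K).
Relaxation time τ = C / λ = 3.57×10^8 / 19.8 = 1.81×10^7 s.
In days: 1.81×10^7 s / (86400 s/day) = 209 days.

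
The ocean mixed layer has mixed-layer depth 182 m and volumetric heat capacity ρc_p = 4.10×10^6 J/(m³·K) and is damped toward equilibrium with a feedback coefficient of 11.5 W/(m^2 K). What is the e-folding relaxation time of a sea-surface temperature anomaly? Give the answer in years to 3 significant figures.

2.06 years

Areal heat capacity C = ρc_p × D = 4.10×10^6 × 182 = 7.46×10^8 J/(m²·K).
Relaxation time τ = C / λ = 7.46×10^8 / 11.5 = 6.49×10^7 s.
In years: 6.49×10^7 s / (3.156×10^7 s/year) = 2.06 years.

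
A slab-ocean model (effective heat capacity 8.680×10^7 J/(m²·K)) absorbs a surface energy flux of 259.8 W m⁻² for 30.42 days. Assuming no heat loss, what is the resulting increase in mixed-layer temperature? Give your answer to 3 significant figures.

7.87 K

Areal heat capacity C = 8.680×10^7 J/(m²·K) (given).
Net heat input Q = F Δt = 259.8 × (30.42 days × 86400 s/day) = 6.83×10^8 J/m².
ΔT = Q / C = 6.83×10^8 / 8.68×10^7 = 7.87 K.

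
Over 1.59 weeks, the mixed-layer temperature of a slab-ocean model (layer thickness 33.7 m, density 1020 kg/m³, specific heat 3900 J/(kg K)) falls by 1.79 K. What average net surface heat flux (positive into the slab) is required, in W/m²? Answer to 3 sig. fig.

Areal heat capacity C = ρ c_p D = 1020 × 3900 × 33.7 = 1.34×10^8 J/(m²·K).
Required heat per unit area: Q = C ΔT = 1.34×10^8 × -1.79 = -2.40×10^8 J/m².
Flux F = Q / Δt = -2.40×10^8 / 9.62×10^5 s = -250 W/m².

-250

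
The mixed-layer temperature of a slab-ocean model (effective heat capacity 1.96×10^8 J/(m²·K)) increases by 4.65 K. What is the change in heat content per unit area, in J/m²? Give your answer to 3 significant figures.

9.11×10^8

Areal heat capacity C = 1.96×10^8 J/(m²·K) (given).
ΔQ = C ΔT = 1.96×10^8 × 4.65 = 9.11×10^8 J/m².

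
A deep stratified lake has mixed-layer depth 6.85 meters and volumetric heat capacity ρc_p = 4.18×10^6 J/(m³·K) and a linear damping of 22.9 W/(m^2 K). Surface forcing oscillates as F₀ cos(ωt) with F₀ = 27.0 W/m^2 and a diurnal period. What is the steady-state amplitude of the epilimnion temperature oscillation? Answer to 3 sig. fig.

0.0130 K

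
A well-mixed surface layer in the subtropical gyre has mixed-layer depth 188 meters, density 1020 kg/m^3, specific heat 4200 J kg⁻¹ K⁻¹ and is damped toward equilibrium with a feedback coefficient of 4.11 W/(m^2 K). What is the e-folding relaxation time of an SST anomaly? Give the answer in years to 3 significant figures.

6.21 years

Areal heat capacity C = ρ c_p D = 1020 × 4200 × 188 = 8.05×10^8 J/(m^2 K).
Relaxation time τ = C / λ = 8.05×10^8 / 4.11 = 1.96×10^8 s.
In years: 1.96×10^8 s / (3.156×10^7 s/year) = 6.21 years.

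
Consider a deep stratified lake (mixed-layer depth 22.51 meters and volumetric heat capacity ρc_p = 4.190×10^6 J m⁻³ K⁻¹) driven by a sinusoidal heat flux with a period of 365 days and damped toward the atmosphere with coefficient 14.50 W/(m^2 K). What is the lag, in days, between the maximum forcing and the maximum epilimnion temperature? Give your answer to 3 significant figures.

53.1 days

Areal heat capacity C = ρc_p × D = 4.190×10^6 × 22.51 = 9.43×10^7 J/(m²·K).
ω = 2π / 3.15×10^7 s = 1.99×10^-7 s⁻¹.
Phase lag φ = arctan(Cω/λ) = arctan(18.8/14.50) = 0.914 rad.
Time lag = φ / ω = 0.914 / 1.99×10^-7 = 4.59×10^6 s = 53.1 days.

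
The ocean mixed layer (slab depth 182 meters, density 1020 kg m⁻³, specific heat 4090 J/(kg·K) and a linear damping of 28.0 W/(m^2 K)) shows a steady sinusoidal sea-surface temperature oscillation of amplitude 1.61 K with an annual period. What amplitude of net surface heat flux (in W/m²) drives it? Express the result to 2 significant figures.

Areal heat capacity C = ρ c_p D = 1020 × 4090 × 182 = 7.59×10^8 J/(m²·K).
ω = 2π / 3.15×10^7 s = 1.99×10^-7 s⁻¹.
√((Cω)² + λ²) = √((151)² + 28.0²) = 154 W/(m²·K).
F₀ = A × √((Cω)²+λ²) = 1.61 × 154 = 248 W/m².

250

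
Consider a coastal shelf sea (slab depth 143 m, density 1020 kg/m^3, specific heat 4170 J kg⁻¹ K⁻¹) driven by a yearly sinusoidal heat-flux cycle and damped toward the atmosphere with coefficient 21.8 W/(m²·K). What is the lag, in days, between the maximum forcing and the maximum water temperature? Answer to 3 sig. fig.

80.9 days

Areal heat capacity C = ρ c_p D = 1020 × 4170 × 143 = 6.08×10^8 J m⁻² K⁻¹.
ω = 2π / 3.15×10^7 s = 1.99×10^-7 s⁻¹.
Phase lag φ = arctan(Cω/λ) = arctan(121/21.8) = 1.39 rad.
Time lag = φ / ω = 1.39 / 1.99×10^-7 = 6.99×10^6 s = 80.9 days.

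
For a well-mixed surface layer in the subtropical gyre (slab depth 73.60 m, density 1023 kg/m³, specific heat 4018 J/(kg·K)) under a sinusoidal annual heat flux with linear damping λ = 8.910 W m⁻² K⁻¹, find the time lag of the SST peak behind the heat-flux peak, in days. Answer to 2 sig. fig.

83 days

Areal heat capacity C = ρ c_p D = 1023 × 4018 × 73.60 = 3.03×10^8 J/(m²·K).
ω = 2π / 3.15×10^7 s = 1.99×10^-7 s⁻¹.
Phase lag φ = arctan(Cω/λ) = arctan(60.3/8.910) = 1.42 rad.
Time lag = φ / ω = 1.42 / 1.99×10^-7 = 7.15×10^6 s = 82.7 days.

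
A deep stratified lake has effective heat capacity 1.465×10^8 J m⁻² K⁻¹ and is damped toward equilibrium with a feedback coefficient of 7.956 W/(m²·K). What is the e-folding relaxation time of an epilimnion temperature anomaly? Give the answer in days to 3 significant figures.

Areal heat capacity C = 1.465×10^8 J m⁻² K⁻¹ (given).
Relaxation time τ = C / λ = 1.46×10^8 / 7.956 = 1.84×10^7 s.
In days: 1.84×10^7 s / (86400 s/day) = 213 days.

213 days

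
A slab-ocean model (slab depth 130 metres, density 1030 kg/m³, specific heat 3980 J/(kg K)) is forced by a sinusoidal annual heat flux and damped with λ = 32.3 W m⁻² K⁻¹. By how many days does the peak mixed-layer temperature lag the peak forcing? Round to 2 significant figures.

Areal heat capacity C = ρ c_p D = 1030 × 3980 × 130 = 5.33×10^8 J/(m²·K).
ω = 2π / 3.15×10^7 s = 1.99×10^-7 s⁻¹.
Phase lag φ = arctan(Cω/λ) = arctan(106/32.3) = 1.28 rad.
Time lag = φ / ω = 1.28 / 1.99×10^-7 = 6.40×10^6 s = 74.1 days.

74 days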